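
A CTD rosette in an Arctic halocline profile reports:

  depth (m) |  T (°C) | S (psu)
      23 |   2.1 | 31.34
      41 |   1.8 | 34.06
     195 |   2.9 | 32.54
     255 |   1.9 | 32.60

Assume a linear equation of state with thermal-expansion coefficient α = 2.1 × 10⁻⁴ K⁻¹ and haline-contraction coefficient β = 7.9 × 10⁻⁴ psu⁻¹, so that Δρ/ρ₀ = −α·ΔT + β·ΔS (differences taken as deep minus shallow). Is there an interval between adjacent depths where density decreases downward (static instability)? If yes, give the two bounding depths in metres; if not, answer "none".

Evaluate Δρ/ρ₀ = −αΔT + βΔS across each adjacent pair:
  23–41 m: −αΔT+βΔS = −(2.1 × 10⁻⁴)(-0.3)+(7.9 × 10⁻⁴)(+2.72) = 2.2 × 10⁻³ → stable
  41–195 m: −αΔT+βΔS = −(2.1 × 10⁻⁴)(+1.1)+(7.9 × 10⁻⁴)(-1.52) = -1.4 × 10⁻³ → UNSTABLE
  195–255 m: −αΔT+βΔS = −(2.1 × 10⁻⁴)(-1.0)+(7.9 × 10⁻⁴)(+0.06) = 2.6 × 10⁻⁴ → stable
The 41–195 m interval has Δρ < 0: lighter water underlies denser water.

41–195 m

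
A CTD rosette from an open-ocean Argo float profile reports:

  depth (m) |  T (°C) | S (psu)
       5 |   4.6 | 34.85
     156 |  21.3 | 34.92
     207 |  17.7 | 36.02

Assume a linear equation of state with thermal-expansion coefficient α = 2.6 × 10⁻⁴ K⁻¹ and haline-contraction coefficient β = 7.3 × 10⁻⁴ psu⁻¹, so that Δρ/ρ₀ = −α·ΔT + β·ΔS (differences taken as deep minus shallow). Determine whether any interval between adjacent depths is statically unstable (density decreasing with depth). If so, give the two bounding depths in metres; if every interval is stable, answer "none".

Evaluate Δρ/ρ₀ = −αΔT + βΔS across each adjacent pair:
  5–156 m: −αΔT+βΔS = −(2.6 × 10⁻⁴)(+16.7)+(7.3 × 10⁻⁴)(+0.07) = -4.3 × 10⁻³ → UNSTABLE
  156–207 m: −αΔT+βΔS = −(2.6 × 10⁻⁴)(-3.6)+(7.3 × 10⁻⁴)(+1.10) = 1.7 × 10⁻³ → stable
The 5–156 m interval has Δρ < 0: lighter water underlies denser water.

5–156 m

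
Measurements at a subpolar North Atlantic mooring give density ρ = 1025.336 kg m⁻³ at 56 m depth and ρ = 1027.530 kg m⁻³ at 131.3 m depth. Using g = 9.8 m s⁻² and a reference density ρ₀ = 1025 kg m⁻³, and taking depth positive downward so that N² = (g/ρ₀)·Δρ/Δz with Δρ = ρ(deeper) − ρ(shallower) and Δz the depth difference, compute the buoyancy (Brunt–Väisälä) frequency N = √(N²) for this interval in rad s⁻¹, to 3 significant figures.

0.0167 rad s⁻¹

Δρ = 1027.530 − 1025.336 = 2.194 kg m⁻³ over Δz = 131.3 − 56 = 75.3 m.
N² = (9.8/1025) × (2.194/75.3) = 2.7858 × 10⁻⁴ s⁻².
N = √(2.7858 × 10⁻⁴) = 0.016691 rad s⁻¹ ≈ 0.0167 rad s⁻¹.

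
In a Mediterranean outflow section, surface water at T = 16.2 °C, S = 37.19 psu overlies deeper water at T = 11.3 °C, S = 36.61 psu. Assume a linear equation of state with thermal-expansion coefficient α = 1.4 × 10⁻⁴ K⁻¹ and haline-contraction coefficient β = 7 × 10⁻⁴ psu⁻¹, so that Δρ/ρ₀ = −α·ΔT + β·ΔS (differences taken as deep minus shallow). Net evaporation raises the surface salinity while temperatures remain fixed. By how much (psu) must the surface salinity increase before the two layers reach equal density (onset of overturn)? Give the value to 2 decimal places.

Neutral buoyancy requires −α(T_deep − T_surf) + β(S_deep − S_surf′) = 0.
S_surf′ = S_deep − (α/β)·ΔT = 36.61 − (1.4 × 10⁻⁴/7 × 10⁻⁴)·(-4.9) = 37.5900 psu.
Increase required: 37.5900 − 37.19 = 0.4000 psu.

0.40 psu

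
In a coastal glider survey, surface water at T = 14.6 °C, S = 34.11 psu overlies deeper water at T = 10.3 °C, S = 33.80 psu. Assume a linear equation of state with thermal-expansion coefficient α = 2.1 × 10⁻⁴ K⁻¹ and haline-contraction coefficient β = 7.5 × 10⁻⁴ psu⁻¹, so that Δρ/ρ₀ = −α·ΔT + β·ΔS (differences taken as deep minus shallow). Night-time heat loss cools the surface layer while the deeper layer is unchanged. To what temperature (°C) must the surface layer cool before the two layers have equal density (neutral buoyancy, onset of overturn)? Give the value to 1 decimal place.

Neutral buoyancy requires Δρ = 0, i.e. −α(T_deep − T_surf′) + β(S_deep − S_surf) = 0.
T_surf′ = T_deep − (β/α)·ΔS = 10.3 − (7.5 × 10⁻⁴/2.1 × 10⁻⁴)·(-0.31) = 11.407 °C.
Cooling required: 14.6 − (11.407) = 3.193 °C.

11.4 °C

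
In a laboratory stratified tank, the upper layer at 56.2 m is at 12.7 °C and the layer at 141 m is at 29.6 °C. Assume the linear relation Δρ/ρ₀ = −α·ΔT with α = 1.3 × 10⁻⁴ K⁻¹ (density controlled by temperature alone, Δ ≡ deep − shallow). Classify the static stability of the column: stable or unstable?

unstable

ΔT = 29.6 − 12.7 = +16.9 K, so Δρ/ρ₀ = −αΔT = -2.197 × 10⁻³.
Δρ/ρ₀ < 0, so Δρ < 0: deeper water is lighter → statically unstable; the column would overturn.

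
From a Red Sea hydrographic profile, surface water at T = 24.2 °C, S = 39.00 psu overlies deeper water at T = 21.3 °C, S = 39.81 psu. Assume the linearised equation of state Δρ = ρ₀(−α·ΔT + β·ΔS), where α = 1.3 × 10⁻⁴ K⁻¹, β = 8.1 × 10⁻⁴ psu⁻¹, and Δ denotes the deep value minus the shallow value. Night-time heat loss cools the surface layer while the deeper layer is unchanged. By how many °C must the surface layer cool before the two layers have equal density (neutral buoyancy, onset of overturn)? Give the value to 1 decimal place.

7.9 °C

Neutral buoyancy requires Δρ = 0, i.e. −α(T_deep − T_surf′) + β(S_deep − S_surf) = 0.
T_surf′ = T_deep − (β/α)·ΔS = 21.3 − (8.1 × 10⁻⁴/1.3 × 10⁻⁴)·(+0.81) = 16.253 °C.
Cooling required: 24.2 − (16.253) = 7.947 °C.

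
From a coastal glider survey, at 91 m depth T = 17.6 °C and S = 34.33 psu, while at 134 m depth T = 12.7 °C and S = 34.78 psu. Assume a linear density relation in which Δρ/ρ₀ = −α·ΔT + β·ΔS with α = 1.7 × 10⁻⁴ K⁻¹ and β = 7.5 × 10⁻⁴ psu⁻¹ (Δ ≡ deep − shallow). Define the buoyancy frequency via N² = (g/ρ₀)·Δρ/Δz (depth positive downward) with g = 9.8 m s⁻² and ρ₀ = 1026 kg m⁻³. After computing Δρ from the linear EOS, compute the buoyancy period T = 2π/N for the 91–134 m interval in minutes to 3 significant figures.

6.41 min

ΔT = -4.9 K, ΔS = +0.45 psu (deep − shallow).
Δρ/ρ₀ = −αΔT + βΔS = 8.33 × 10⁻⁴ + 3.375 × 10⁻⁴ = 1.1705 × 10⁻³, so Δρ ≈ 1.201 kg m⁻³.
N² = (g/ρ₀)·Δρ/Δz = g·(Δρ/ρ₀)/Δz = 9.8 × 1.1705 × 10⁻³ / 43 = 2.6677 × 10⁻⁴ s⁻².
N = √(2.6677 × 10⁻⁴) = 0.016333 rad s⁻¹ → T = 2π/N = 384.69 s = 6.4115 min ≈ 6.41 min.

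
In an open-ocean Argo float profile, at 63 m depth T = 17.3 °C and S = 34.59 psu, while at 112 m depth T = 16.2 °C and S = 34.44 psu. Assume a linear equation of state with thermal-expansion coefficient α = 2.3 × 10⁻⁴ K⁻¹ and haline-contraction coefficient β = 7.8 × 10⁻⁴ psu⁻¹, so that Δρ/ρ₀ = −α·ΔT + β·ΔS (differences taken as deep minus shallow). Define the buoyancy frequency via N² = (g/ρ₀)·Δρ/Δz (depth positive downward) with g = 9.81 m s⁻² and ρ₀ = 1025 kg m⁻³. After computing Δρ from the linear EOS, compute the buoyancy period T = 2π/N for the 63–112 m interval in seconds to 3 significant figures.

1.20 × 10³ s

ΔT = -1.1 K, ΔS = -0.15 psu (deep − shallow).
Δρ/ρ₀ = −αΔT + βΔS = 2.53 × 10⁻⁴ − 1.17 × 10⁻⁴ = 1.36 × 10⁻⁴, so Δρ ≈ 0.1394 kg m⁻³.
N² = (g/ρ₀)·Δρ/Δz = g·(Δρ/ρ₀)/Δz = 9.81 × 1.36 × 10⁻⁴ / 49 = 2.7228 × 10⁻⁵ s⁻².
N = √(2.7228 × 10⁻⁵) = 5.2180 × 10⁻³ rad s⁻¹ → T = 2π/N = 1.2041 × 10³ s ≈ 1.20 × 10³ s.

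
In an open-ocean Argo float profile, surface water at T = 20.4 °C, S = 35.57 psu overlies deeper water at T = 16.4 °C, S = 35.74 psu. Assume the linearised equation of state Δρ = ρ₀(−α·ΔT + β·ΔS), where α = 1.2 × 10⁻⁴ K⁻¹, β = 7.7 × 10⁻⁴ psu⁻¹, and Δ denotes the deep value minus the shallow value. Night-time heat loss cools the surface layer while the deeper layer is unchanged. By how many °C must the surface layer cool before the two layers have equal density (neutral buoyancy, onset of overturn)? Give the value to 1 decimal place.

5.1 °C

Neutral buoyancy requires Δρ = 0, i.e. −α(T_deep − T_surf′) + β(S_deep − S_surf) = 0.
T_surf′ = T_deep − (β/α)·ΔS = 16.4 − (7.7 × 10⁻⁴/1.2 × 10⁻⁴)·(+0.17) = 15.309 °C.
Cooling required: 20.4 − (15.309) = 5.091 °C.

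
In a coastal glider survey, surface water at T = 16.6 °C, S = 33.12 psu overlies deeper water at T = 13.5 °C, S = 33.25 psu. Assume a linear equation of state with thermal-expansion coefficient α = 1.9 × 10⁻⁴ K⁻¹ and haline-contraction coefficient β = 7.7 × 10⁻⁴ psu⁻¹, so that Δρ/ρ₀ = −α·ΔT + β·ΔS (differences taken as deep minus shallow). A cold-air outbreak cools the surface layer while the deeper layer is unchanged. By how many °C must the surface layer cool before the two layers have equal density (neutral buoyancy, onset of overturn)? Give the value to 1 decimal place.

3.6 °C

Neutral buoyancy requires Δρ = 0, i.e. −α(T_deep − T_surf′) + β(S_deep − S_surf) = 0.
T_surf′ = T_deep − (β/α)·ΔS = 13.5 − (7.7 × 10⁻⁴/1.9 × 10⁻⁴)·(+0.13) = 12.973 °C.
Cooling required: 16.6 − (12.973) = 3.627 °C.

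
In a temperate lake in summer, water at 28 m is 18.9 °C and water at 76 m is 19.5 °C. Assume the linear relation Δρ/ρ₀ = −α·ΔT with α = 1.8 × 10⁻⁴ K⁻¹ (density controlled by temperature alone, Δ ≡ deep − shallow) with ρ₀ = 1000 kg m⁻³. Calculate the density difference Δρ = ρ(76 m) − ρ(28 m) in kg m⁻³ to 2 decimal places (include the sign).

ΔT = +0.6 K, Δρ/ρ₀ = −αΔT = -1.08 × 10⁻⁴.
Δρ = 1000 × (-1.08 × 10⁻⁴) = -0.11 kg m⁻³.
Negative Δρ: lighter below, statically unstable.

-0.11 kg m⁻³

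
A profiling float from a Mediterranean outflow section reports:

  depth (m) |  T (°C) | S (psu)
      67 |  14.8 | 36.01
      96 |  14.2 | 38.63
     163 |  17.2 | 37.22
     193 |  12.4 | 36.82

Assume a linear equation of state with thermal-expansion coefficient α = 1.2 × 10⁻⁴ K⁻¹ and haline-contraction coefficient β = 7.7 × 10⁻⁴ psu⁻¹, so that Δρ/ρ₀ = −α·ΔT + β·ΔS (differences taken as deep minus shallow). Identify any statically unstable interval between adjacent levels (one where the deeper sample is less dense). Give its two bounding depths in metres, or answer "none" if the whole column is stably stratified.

Evaluate Δρ/ρ₀ = −αΔT + βΔS across each adjacent pair:
  67–96 m: −αΔT+βΔS = −(1.2 × 10⁻⁴)(-0.6)+(7.7 × 10⁻⁴)(+2.62) = 2.1 × 10⁻³ → stable
  96–163 m: −αΔT+βΔS = −(1.2 × 10⁻⁴)(+3.0)+(7.7 × 10⁻⁴)(-1.41) = -1.4 × 10⁻³ → UNSTABLE
  163–193 m: −αΔT+βΔS = −(1.2 × 10⁻⁴)(-4.8)+(7.7 × 10⁻⁴)(-0.40) = 2.7 × 10⁻⁴ → stable
The 96–163 m interval has Δρ < 0: lighter water underlies denser water.

96–163 m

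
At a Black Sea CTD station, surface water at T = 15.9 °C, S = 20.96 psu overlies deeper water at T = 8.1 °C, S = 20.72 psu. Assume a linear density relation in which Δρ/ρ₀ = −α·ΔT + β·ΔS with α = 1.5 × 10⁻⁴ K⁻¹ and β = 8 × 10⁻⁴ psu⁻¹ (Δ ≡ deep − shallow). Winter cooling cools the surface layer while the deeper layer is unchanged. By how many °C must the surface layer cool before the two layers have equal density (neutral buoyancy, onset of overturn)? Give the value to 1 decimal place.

6.5 °C

Neutral buoyancy requires Δρ = 0, i.e. −α(T_deep − T_surf′) + β(S_deep − S_surf) = 0.
T_surf′ = T_deep − (β/α)·ΔS = 8.1 − (8 × 10⁻⁴/1.5 × 10⁻⁴)·(-0.24) = 9.380 °C.
Cooling required: 15.9 − (9.380) = 6.520 °C.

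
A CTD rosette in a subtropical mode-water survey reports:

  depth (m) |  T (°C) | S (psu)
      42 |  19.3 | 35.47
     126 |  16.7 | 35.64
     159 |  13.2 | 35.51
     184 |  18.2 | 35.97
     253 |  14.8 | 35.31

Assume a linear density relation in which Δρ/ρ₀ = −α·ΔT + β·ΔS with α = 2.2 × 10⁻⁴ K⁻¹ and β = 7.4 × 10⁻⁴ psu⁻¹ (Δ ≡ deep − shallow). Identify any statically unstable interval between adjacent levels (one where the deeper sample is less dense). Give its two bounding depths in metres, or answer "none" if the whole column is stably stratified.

Evaluate Δρ/ρ₀ = −αΔT + βΔS across each adjacent pair:
  42–126 m: −αΔT+βΔS = −(2.2 × 10⁻⁴)(-2.6)+(7.4 × 10⁻⁴)(+0.17) = 7.0 × 10⁻⁴ → stable
  126–159 m: −αΔT+βΔS = −(2.2 × 10⁻⁴)(-3.5)+(7.4 × 10⁻⁴)(-0.13) = 6.7 × 10⁻⁴ → stable
  159–184 m: −αΔT+βΔS = −(2.2 × 10⁻⁴)(+5.0)+(7.4 × 10⁻⁴)(+0.46) = -7.6 × 10⁻⁴ → UNSTABLE
  184–253 m: −αΔT+βΔS = −(2.2 × 10⁻⁴)(-3.4)+(7.4 × 10⁻⁴)(-0.66) = 2.6 × 10⁻⁴ → stable
The 159–184 m interval has Δρ < 0: lighter water underlies denser water.

159–184 m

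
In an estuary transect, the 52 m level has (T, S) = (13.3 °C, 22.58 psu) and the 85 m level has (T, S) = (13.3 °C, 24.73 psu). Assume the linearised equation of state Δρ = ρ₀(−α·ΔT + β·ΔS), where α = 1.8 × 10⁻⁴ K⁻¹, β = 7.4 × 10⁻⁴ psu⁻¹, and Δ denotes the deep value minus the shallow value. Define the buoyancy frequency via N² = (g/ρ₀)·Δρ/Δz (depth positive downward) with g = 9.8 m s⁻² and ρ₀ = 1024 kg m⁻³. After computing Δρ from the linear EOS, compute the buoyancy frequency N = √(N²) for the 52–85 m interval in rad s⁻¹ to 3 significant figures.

ΔT = +0.0 K, ΔS = +2.15 psu (deep − shallow).
Δρ/ρ₀ = −αΔT + βΔS = 0 + 1.591 × 10⁻³ = 1.591 × 10⁻³, so Δρ ≈ 1.629 kg m⁻³.
N² = (g/ρ₀)·Δρ/Δz = g·(Δρ/ρ₀)/Δz = 9.8 × 1.591 × 10⁻³ / 33 = 4.7248 × 10⁻⁴ s⁻².
N = √(4.7248 × 10⁻⁴) = 0.021737 rad s⁻¹ ≈ 0.0217 rad s⁻¹.

0.0217 rad s⁻¹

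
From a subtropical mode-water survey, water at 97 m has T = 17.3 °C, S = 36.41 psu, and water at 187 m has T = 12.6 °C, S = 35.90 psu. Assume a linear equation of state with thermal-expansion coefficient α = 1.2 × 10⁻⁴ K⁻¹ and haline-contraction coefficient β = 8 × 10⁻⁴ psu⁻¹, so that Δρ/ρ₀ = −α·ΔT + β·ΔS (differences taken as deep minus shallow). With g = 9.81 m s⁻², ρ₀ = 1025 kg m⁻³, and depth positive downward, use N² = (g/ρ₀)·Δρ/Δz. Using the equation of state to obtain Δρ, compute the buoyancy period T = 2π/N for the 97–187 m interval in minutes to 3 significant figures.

ΔT = -4.7 K, ΔS = -0.51 psu (deep − shallow).
Δρ/ρ₀ = −αΔT + βΔS = 5.64 × 10⁻⁴ − 4.08 × 10⁻⁴ = 1.56 × 10⁻⁴, so Δρ ≈ 0.1599 kg m⁻³.
N² = (g/ρ₀)·Δρ/Δz = g·(Δρ/ρ₀)/Δz = 9.81 × 1.56 × 10⁻⁴ / 90 = 1.7004 × 10⁻⁵ s⁻².
N = √(1.7004 × 10⁻⁵) = 4.1236 × 10⁻³ rad s⁻¹ → T = 2π/N = 1.5237 × 10³ s = 25.395 min ≈ 25.4 min.

25.4 min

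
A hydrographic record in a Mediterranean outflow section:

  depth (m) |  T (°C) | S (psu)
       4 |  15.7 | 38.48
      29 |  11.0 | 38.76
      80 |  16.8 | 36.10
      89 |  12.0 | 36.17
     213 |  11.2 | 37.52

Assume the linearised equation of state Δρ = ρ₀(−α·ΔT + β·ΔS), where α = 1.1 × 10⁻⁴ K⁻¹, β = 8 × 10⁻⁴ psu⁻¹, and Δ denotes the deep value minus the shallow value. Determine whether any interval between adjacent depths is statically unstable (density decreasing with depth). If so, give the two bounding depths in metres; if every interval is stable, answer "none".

29–80 m

Evaluate Δρ/ρ₀ = −αΔT + βΔS across each adjacent pair:
  4–29 m: −αΔT+βΔS = −(1.1 × 10⁻⁴)(-4.7)+(8 × 10⁻⁴)(+0.28) = 7.4 × 10⁻⁴ → stable
  29–80 m: −αΔT+βΔS = −(1.1 × 10⁻⁴)(+5.8)+(8 × 10⁻⁴)(-2.66) = -2.8 × 10⁻³ → UNSTABLE
  80–89 m: −αΔT+βΔS = −(1.1 × 10⁻⁴)(-4.8)+(8 × 10⁻⁴)(+0.07) = 5.8 × 10⁻⁴ → stable
  89–213 m: −αΔT+βΔS = −(1.1 × 10⁻⁴)(-0.8)+(8 × 10⁻⁴)(+1.35) = 1.2 × 10⁻³ → stable
The 29–80 m interval has Δρ < 0: lighter water underlies denser water.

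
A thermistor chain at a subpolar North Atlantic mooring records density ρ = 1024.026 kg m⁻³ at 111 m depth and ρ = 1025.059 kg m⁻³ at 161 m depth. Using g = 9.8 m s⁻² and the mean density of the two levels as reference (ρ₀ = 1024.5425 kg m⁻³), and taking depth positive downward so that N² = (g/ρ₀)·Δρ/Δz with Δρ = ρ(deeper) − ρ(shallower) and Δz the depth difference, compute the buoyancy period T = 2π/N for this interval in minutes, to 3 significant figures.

7.45 min

Δρ = 1025.059 − 1024.026 = 1.033 kg m⁻³ over Δz = 161 − 111 = 50 m.
N² = (9.8/1024.5425) × (1.033/50) = 1.9762 × 10⁻⁴ s⁻².
N = √(1.9762 × 10⁻⁴) = 0.014058 rad s⁻¹, so T = 2π/N = 446.95 s = 7.4492 min ≈ 7.45 min.
A positive N² confirms static stability across the interval.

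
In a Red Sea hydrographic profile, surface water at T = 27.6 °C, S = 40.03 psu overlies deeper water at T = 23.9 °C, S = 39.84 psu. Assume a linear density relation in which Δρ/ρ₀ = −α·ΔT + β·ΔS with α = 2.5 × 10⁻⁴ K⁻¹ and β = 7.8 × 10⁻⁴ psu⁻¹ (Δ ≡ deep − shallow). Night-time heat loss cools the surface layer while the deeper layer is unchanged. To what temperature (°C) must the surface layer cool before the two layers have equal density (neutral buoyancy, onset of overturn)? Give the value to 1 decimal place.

24.5 °C

Neutral buoyancy requires Δρ = 0, i.e. −α(T_deep − T_surf′) + β(S_deep − S_surf) = 0.
T_surf′ = T_deep − (β/α)·ΔS = 23.9 − (7.8 × 10⁻⁴/2.5 × 10⁻⁴)·(-0.19) = 24.493 °C.
Cooling required: 27.6 − (24.493) = 3.107 °C.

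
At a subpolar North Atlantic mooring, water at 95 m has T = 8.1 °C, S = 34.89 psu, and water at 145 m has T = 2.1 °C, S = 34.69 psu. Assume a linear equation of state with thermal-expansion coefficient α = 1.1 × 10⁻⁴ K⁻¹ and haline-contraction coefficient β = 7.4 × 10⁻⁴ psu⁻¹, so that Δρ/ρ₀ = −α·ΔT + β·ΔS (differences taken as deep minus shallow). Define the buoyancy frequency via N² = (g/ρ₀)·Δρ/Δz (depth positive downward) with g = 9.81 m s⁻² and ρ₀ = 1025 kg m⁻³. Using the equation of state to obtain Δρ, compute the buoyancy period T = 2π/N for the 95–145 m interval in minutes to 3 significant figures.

ΔT = -6.0 K, ΔS = -0.20 psu (deep − shallow).
Δρ/ρ₀ = −αΔT + βΔS = 6.60 × 10⁻⁴ − 1.48 × 10⁻⁴ = 5.12 × 10⁻⁴, so Δρ ≈ 0.5248 kg m⁻³.
N² = (g/ρ₀)·Δρ/Δz = g·(Δρ/ρ₀)/Δz = 9.81 × 5.12 × 10⁻⁴ / 50 = 1.0045 × 10⁻⁴ s⁻².
N = √(1.0045 × 10⁻⁴) = 0.010022 rad s⁻¹ → T = 2π/N = 626.94 s = 10.449 min ≈ 10.4 min.

10.4 min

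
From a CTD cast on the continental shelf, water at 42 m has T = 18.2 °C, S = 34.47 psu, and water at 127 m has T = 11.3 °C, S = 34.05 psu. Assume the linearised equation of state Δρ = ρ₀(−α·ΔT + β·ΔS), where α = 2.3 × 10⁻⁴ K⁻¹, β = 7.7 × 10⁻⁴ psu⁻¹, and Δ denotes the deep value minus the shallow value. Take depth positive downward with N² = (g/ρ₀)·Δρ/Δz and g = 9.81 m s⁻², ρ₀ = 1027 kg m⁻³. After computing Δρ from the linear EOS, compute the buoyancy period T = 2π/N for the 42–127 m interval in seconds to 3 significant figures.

520 s

ΔT = -6.9 K, ΔS = -0.42 psu (deep − shallow).
Δρ/ρ₀ = −αΔT + βΔS = 1.587 × 10⁻³ − 3.234 × 10⁻⁴ = 1.2636 × 10⁻³, so Δρ ≈ 1.298 kg m⁻³.
N² = (g/ρ₀)·Δρ/Δz = g·(Δρ/ρ₀)/Δz = 9.81 × 1.2636 × 10⁻³ / 85 = 1.4583 × 10⁻⁴ s⁻².
N = √(1.4583 × 10⁻⁴) = 0.012076 rad s⁻¹ → T = 2π/N = 520.30 s ≈ 520 s.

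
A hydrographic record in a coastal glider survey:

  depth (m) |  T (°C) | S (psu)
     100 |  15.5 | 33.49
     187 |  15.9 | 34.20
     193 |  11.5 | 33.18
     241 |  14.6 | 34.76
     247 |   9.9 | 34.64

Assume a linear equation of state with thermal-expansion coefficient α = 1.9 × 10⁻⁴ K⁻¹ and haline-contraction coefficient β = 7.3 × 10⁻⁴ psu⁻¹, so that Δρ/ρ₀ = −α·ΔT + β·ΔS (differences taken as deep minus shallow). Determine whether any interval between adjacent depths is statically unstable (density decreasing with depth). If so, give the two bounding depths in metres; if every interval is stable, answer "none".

none

Evaluate Δρ/ρ₀ = −αΔT + βΔS across each adjacent pair:
  100–187 m: −αΔT+βΔS = −(1.9 × 10⁻⁴)(+0.4)+(7.3 × 10⁻⁴)(+0.71) = 4.4 × 10⁻⁴ → stable
  187–193 m: −αΔT+βΔS = −(1.9 × 10⁻⁴)(-4.4)+(7.3 × 10⁻⁴)(-1.02) = 9.1 × 10⁻⁵ → stable
  193–241 m: −αΔT+βΔS = −(1.9 × 10⁻⁴)(+3.1)+(7.3 × 10⁻⁴)(+1.58) = 5.6 × 10⁻⁴ → stable
  241–247 m: −αΔT+βΔS = −(1.9 × 10⁻⁴)(-4.7)+(7.3 × 10⁻⁴)(-0.12) = 8.1 × 10⁻⁴ → stable
Every interval has Δρ > 0: the column is stably stratified throughout.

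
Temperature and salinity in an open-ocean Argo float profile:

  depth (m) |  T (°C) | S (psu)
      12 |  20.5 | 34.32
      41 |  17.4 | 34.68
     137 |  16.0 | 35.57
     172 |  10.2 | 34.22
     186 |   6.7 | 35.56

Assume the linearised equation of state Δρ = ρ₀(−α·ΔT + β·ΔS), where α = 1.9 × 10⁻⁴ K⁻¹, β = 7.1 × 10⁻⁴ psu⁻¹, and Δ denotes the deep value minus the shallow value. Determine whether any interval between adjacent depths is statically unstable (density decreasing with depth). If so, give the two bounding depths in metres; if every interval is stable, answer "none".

none

Evaluate Δρ/ρ₀ = −αΔT + βΔS across each adjacent pair:
  12–41 m: −αΔT+βΔS = −(1.9 × 10⁻⁴)(-3.1)+(7.1 × 10⁻⁴)(+0.36) = 8.4 × 10⁻⁴ → stable
  41–137 m: −αΔT+βΔS = −(1.9 × 10⁻⁴)(-1.4)+(7.1 × 10⁻⁴)(+0.89) = 9.0 × 10⁻⁴ → stable
  137–172 m: −αΔT+βΔS = −(1.9 × 10⁻⁴)(-5.8)+(7.1 × 10⁻⁴)(-1.35) = 1.4 × 10⁻⁴ → stable
  172–186 m: −αΔT+βΔS = −(1.9 × 10⁻⁴)(-3.5)+(7.1 × 10⁻⁴)(+1.34) = 1.6 × 10⁻³ → stable
Every interval has Δρ > 0: the column is stably stratified throughout.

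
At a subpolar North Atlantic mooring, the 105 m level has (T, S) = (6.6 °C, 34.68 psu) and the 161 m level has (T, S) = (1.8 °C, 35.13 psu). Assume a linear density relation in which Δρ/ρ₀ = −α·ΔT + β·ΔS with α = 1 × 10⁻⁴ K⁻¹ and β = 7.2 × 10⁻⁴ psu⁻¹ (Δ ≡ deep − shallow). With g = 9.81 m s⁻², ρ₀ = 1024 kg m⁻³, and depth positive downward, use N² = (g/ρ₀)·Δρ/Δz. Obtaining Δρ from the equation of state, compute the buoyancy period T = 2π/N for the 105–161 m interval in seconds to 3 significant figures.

529 s

ΔT = -4.8 K, ΔS = +0.45 psu (deep − shallow).
Δρ/ρ₀ = −αΔT + βΔS = 4.80 × 10⁻⁴ + 3.24 × 10⁻⁴ = 8.04 × 10⁻⁴, so Δρ ≈ 0.8233 kg m⁻³.
N² = (g/ρ₀)·Δρ/Δz = g·(Δρ/ρ₀)/Δz = 9.81 × 8.04 × 10⁻⁴ / 56 = 1.4084 × 10⁻⁴ s⁻².
N = √(1.4084 × 10⁻⁴) = 0.011868 rad s⁻¹ → T = 2π/N = 529.42 s ≈ 529 s.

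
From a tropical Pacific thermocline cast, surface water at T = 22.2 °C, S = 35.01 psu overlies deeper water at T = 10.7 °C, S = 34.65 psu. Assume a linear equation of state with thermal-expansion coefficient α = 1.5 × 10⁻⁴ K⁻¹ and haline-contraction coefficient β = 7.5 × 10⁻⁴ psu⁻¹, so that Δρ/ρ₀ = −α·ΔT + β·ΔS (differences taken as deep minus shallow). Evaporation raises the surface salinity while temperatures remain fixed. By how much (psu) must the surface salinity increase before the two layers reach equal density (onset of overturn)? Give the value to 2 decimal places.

1.94 psu

Neutral buoyancy requires −α(T_deep − T_surf) + β(S_deep − S_surf′) = 0.
S_surf′ = S_deep − (α/β)·ΔT = 34.65 − (1.5 × 10⁻⁴/7.5 × 10⁻⁴)·(-11.5) = 36.9500 psu.
Increase required: 36.9500 − 35.01 = 1.9400 psu.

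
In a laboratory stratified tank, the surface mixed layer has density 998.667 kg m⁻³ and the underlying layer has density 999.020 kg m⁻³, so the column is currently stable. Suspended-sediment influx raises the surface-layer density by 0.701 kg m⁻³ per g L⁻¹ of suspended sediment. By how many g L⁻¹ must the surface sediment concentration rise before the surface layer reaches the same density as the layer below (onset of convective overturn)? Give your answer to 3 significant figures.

0.504 g L⁻¹

Density deficit of the surface layer: 999.020 − 998.667 = 0.353 kg m⁻³.
Required change = 0.353 / 0.701 = 0.504 g L⁻¹.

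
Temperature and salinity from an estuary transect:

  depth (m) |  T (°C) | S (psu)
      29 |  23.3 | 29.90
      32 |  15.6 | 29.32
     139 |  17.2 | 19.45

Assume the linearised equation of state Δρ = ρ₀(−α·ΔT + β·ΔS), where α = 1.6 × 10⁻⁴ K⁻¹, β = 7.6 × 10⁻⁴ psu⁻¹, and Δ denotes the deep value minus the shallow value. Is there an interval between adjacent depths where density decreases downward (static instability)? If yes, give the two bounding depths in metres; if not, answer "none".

32–139 m

Evaluate Δρ/ρ₀ = −αΔT + βΔS across each adjacent pair:
  29–32 m: −αΔT+βΔS = −(1.6 × 10⁻⁴)(-7.7)+(7.6 × 10⁻⁴)(-0.58) = 7.9 × 10⁻⁴ → stable
  32–139 m: −αΔT+βΔS = −(1.6 × 10⁻⁴)(+1.6)+(7.6 × 10⁻⁴)(-9.87) = -7.8 × 10⁻³ → UNSTABLE
The 32–139 m interval has Δρ < 0: lighter water underlies denser water.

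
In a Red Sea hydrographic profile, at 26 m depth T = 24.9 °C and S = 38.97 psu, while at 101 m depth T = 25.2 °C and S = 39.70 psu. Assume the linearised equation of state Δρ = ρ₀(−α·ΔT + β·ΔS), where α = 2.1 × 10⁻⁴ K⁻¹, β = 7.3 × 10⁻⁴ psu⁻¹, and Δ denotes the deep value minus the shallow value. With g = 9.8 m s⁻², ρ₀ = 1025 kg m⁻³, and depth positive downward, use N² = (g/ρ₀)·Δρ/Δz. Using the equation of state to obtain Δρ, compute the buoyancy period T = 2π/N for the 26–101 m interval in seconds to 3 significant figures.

802 s

ΔT = +0.3 K, ΔS = +0.73 psu (deep − shallow).
Δρ/ρ₀ = −αΔT + βΔS = -6.30 × 10⁻⁵ + 5.329 × 10⁻⁴ = 4.699 × 10⁻⁴, so Δρ ≈ 0.4816 kg m⁻³.
N² = (g/ρ₀)·Δρ/Δz = g·(Δρ/ρ₀)/Δz = 9.8 × 4.699 × 10⁻⁴ / 75 = 6.1400 × 10⁻⁵ s⁻².
N = √(6.1400 × 10⁻⁵) = 7.8358 × 10⁻³ rad s⁻¹ → T = 2π/N = 801.86 s ≈ 802 s.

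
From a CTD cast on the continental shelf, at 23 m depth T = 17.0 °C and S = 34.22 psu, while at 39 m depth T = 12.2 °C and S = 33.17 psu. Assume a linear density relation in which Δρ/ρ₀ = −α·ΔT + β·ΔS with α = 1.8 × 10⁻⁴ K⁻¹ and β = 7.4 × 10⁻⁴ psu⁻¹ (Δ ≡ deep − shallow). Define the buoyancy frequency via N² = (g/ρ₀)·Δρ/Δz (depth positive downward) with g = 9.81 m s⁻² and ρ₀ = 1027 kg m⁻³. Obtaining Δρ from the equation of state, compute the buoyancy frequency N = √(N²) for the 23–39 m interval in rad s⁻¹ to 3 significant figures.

7.30 × 10⁻³ rad s⁻¹

ΔT = -4.8 K, ΔS = -1.05 psu (deep − shallow).
Δρ/ρ₀ = −αΔT + βΔS = 8.64 × 10⁻⁴ − 7.77 × 10⁻⁴ = 8.70 × 10⁻⁵, so Δρ ≈ 0.08935 kg m⁻³.
N² = (g/ρ₀)·Δρ/Δz = g·(Δρ/ρ₀)/Δz = 9.81 × 8.70 × 10⁻⁵ / 16 = 5.3342 × 10⁻⁵ s⁻².
N = √(5.3342 × 10⁻⁵) = 7.3036 × 10⁻³ rad s⁻¹ ≈ 7.30 × 10⁻³ rad s⁻¹.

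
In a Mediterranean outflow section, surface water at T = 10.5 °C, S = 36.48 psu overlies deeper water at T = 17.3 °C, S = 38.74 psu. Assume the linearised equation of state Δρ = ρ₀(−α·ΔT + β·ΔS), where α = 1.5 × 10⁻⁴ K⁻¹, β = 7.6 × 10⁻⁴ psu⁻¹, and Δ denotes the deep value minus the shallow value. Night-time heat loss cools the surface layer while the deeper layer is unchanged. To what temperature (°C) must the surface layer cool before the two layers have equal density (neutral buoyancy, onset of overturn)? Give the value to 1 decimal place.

5.8 °C

Neutral buoyancy requires Δρ = 0, i.e. −α(T_deep − T_surf′) + β(S_deep − S_surf) = 0.
T_surf′ = T_deep − (β/α)·ΔS = 17.3 − (7.6 × 10⁻⁴/1.5 × 10⁻⁴)·(+2.26) = 5.849 °C.
Cooling required: 10.5 − (5.849) = 4.651 °C.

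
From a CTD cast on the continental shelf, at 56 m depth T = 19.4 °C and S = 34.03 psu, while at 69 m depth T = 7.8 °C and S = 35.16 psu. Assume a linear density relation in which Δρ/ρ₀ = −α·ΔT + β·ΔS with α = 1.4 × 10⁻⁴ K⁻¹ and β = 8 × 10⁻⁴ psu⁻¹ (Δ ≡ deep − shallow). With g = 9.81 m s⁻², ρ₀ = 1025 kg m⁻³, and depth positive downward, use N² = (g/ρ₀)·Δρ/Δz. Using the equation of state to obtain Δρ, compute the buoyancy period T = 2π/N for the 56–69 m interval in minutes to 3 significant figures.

2.40 min

ΔT = -11.6 K, ΔS = +1.13 psu (deep − shallow).
Δρ/ρ₀ = −αΔT + βΔS = 1.624 × 10⁻³ + 9.04 × 10⁻⁴ = 2.528 × 10⁻³, so Δρ ≈ 2.591 kg m⁻³.
N² = (g/ρ₀)·Δρ/Δz = g·(Δρ/ρ₀)/Δz = 9.81 × 2.528 × 10⁻³ / 13 = 1.9077 × 10⁻³ s⁻².
N = √(1.9077 × 10⁻³) = 0.043677 rad s⁻¹ → T = 2π/N = 143.86 s = 2.3977 min ≈ 2.40 min.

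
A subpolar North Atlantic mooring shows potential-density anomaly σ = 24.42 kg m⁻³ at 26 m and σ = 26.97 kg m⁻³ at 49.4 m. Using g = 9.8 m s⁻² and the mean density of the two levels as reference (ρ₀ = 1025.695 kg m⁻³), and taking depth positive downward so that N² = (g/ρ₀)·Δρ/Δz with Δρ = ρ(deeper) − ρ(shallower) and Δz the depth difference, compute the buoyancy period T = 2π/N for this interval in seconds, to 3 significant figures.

Δρ = 1026.97 − 1024.42 = 2.55 kg m⁻³ over Δz = 49.4 − 26 = 23.4 m.
N² = (9.8/1025.695) × (2.55/23.4) = 1.0412 × 10⁻³ s⁻².
N = √(1.0412 × 10⁻³) = 0.032268 rad s⁻¹, so T = 2π/N = 194.72 s ≈ 195 s.

195 s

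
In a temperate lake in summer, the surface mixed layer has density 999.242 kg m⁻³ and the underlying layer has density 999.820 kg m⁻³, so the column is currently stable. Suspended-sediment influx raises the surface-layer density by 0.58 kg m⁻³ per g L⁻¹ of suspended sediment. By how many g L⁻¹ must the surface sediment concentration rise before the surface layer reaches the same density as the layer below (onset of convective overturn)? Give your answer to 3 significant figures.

Density deficit of the surface layer: 999.820 − 999.242 = 0.578 kg m⁻³.
Required change = 0.578 / 0.58 = 0.997 g L⁻¹.

0.997 g L⁻¹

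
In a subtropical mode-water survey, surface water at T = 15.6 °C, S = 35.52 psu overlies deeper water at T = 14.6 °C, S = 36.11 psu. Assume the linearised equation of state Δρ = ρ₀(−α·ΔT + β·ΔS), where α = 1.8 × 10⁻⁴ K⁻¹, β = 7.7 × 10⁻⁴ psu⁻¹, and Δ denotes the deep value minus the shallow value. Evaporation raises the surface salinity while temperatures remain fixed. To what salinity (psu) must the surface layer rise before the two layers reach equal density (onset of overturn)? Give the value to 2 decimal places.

Neutral buoyancy requires −α(T_deep − T_surf) + β(S_deep − S_surf′) = 0.
S_surf′ = S_deep − (α/β)·ΔT = 36.11 − (1.8 × 10⁻⁴/7.7 × 10⁻⁴)·(-1.0) = 36.3438 psu.
Increase required: 36.3438 − 35.52 = 0.8238 psu.

36.34 psu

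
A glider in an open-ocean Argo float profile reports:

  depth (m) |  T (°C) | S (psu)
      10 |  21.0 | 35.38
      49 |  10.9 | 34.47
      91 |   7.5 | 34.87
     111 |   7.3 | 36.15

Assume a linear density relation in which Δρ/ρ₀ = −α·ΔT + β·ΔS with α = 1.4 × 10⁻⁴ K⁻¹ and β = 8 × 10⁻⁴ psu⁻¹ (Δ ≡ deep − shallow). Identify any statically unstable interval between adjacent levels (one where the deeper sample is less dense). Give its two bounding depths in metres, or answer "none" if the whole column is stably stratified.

none

Evaluate Δρ/ρ₀ = −αΔT + βΔS across each adjacent pair:
  10–49 m: −αΔT+βΔS = −(1.4 × 10⁻⁴)(-10.1)+(8 × 10⁻⁴)(-0.91) = 6.9 × 10⁻⁴ → stable
  49–91 m: −αΔT+βΔS = −(1.4 × 10⁻⁴)(-3.4)+(8 × 10⁻⁴)(+0.40) = 8.0 × 10⁻⁴ → stable
  91–111 m: −αΔT+βΔS = −(1.4 × 10⁻⁴)(-0.2)+(8 × 10⁻⁴)(+1.28) = 1.1 × 10⁻³ → stable
Every interval has Δρ > 0: the column is stably stratified throughout.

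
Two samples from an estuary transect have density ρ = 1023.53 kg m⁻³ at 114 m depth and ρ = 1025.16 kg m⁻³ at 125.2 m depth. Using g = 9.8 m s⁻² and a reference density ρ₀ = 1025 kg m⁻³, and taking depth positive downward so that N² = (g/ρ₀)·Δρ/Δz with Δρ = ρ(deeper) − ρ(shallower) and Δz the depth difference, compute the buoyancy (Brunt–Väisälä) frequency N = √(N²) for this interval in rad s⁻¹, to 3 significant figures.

0.0373 rad s⁻¹

Δρ = 1025.16 − 1023.53 = 1.63 kg m⁻³ over Δz = 125.2 − 114 = 11.2 m.
N² = (9.8/1025) × (1.63/11.2) = 1.3915 × 10⁻³ s⁻².
N = √(1.3915 × 10⁻³) = 0.037303 rad s⁻¹ ≈ 0.0373 rad s⁻¹.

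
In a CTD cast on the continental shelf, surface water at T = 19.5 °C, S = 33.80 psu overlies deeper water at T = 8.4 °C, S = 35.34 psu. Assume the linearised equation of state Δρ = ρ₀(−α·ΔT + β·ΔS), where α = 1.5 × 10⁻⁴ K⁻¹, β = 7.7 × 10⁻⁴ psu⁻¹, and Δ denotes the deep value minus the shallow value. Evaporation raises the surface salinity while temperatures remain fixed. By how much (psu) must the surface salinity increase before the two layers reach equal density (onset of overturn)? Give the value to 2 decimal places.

3.70 psu

Neutral buoyancy requires −α(T_deep − T_surf) + β(S_deep − S_surf′) = 0.
S_surf′ = S_deep − (α/β)·ΔT = 35.34 − (1.5 × 10⁻⁴/7.7 × 10⁻⁴)·(-11.1) = 37.5023 psu.
Increase required: 37.5023 − 33.80 = 3.7023 psu.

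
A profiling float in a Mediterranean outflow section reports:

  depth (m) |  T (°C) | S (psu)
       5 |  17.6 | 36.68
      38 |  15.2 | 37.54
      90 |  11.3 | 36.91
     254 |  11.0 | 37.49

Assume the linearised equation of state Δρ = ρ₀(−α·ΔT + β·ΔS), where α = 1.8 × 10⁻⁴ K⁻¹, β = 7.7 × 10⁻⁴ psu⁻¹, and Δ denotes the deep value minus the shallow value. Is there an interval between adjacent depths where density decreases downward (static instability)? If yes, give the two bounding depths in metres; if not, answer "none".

none

Evaluate Δρ/ρ₀ = −αΔT + βΔS across each adjacent pair:
  5–38 m: −αΔT+βΔS = −(1.8 × 10⁻⁴)(-2.4)+(7.7 × 10⁻⁴)(+0.86) = 1.1 × 10⁻³ → stable
  38–90 m: −αΔT+βΔS = −(1.8 × 10⁻⁴)(-3.9)+(7.7 × 10⁻⁴)(-0.63) = 2.2 × 10⁻⁴ → stable
  90–254 m: −αΔT+βΔS = −(1.8 × 10⁻⁴)(-0.3)+(7.7 × 10⁻⁴)(+0.58) = 5.0 × 10⁻⁴ → stable
Every interval has Δρ > 0: the column is stably stratified throughout.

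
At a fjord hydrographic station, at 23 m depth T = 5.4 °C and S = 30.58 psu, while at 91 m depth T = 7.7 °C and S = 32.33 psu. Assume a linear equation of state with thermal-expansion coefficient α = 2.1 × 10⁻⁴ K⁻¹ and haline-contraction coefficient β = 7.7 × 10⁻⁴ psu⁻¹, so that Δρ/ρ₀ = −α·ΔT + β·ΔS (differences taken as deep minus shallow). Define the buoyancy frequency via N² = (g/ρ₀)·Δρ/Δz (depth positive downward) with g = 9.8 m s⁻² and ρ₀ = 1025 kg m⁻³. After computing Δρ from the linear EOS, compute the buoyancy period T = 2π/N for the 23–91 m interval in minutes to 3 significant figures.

ΔT = +2.3 K, ΔS = +1.75 psu (deep − shallow).
Δρ/ρ₀ = −αΔT + βΔS = -4.83 × 10⁻⁴ + 1.3475 × 10⁻³ = 8.645 × 10⁻⁴, so Δρ ≈ 0.8861 kg m⁻³.
N² = (g/ρ₀)·Δρ/Δz = g·(Δρ/ρ₀)/Δz = 9.8 × 8.645 × 10⁻⁴ / 68 = 1.2459 × 10⁻⁴ s⁻².
N = √(1.2459 × 10⁻⁴) = 0.011162 rad s⁻¹ → T = 2π/N = 562.91 s = 9.3818 min ≈ 9.38 min.

9.38 min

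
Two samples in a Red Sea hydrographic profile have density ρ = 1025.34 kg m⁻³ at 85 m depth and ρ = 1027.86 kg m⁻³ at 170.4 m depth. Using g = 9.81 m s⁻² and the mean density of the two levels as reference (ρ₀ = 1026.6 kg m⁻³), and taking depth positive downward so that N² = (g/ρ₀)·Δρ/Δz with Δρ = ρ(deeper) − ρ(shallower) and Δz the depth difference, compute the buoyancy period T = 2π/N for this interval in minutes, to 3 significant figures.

Δρ = 1027.86 − 1025.34 = 2.52 kg m⁻³ over Δz = 170.4 − 85 = 85.4 m.
N² = (9.81/1026.6) × (2.52/85.4) = 2.8197 × 10⁻⁴ s⁻².
N = √(2.8197 × 10⁻⁴) = 0.016792 rad s⁻¹, so T = 2π/N = 374.18 s = 6.2363 min ≈ 6.24 min.
N² > 0, so the interval is statically stable.

6.24 min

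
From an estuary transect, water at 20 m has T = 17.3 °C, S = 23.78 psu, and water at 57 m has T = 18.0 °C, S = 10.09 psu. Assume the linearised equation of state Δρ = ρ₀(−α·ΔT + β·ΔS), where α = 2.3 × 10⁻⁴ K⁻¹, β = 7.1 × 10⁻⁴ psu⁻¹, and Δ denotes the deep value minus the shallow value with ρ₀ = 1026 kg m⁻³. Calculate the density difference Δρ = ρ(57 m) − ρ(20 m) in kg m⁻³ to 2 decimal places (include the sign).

ΔT = +0.7 K, ΔS = -13.69 psu (deep − shallow).
Δρ/ρ₀ = −(2.3 × 10⁻⁴)(+0.7) + (7.1 × 10⁻⁴)(-13.69) = -9.8809 × 10⁻³.
Δρ = 1026 × (-9.8809 × 10⁻³) = -10.14 kg m⁻³.
Negative Δρ: lighter below, statically unstable.

-10.14 kg m⁻³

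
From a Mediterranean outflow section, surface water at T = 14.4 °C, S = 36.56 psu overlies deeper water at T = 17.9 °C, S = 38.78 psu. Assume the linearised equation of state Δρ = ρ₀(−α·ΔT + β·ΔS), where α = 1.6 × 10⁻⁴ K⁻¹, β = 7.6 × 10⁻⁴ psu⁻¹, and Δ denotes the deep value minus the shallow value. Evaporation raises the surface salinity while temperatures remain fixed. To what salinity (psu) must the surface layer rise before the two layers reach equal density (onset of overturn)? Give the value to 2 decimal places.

38.04 psu

Neutral buoyancy requires −α(T_deep − T_surf) + β(S_deep − S_surf′) = 0.
S_surf′ = S_deep − (α/β)·ΔT = 38.78 − (1.6 × 10⁻⁴/7.6 × 10⁻⁴)·(+3.5) = 38.0432 psu.
Increase required: 38.0432 − 36.56 = 1.4832 psu.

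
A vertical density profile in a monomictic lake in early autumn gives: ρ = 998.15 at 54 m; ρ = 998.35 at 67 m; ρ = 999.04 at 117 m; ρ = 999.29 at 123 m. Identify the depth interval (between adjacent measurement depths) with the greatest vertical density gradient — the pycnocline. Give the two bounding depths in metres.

117–123 m

Compute the density gradient over each adjacent pair:
  54–67 m: Δρ/Δz = 0.20/13 = 0.015 kg m⁻⁴
  67–117 m: Δρ/Δz = 0.69/50 = 0.014 kg m⁻⁴
  117–123 m: Δρ/Δz = 0.25/6 = 0.042 kg m⁻⁴
The largest gradient is in the 117–123 m interval — the pycnocline.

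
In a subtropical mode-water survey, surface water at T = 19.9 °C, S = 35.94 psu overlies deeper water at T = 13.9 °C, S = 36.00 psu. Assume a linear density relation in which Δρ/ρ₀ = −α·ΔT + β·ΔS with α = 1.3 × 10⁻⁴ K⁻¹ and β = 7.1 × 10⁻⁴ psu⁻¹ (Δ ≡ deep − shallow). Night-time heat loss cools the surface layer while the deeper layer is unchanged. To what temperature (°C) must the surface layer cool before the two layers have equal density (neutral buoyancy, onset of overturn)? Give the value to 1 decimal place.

13.6 °C

Neutral buoyancy requires Δρ = 0, i.e. −α(T_deep − T_surf′) + β(S_deep − S_surf) = 0.
T_surf′ = T_deep − (β/α)·ΔS = 13.9 − (7.1 × 10⁻⁴/1.3 × 10⁻⁴)·(+0.06) = 13.572 °C.
Cooling required: 19.9 − (13.572) = 6.328 °C.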